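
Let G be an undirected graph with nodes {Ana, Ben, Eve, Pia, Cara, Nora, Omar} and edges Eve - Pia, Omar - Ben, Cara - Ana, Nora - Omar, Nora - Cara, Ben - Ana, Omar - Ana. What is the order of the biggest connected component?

Starting from Eve we can reach Eve, Pia. That is one component of size 2.
Starting from Ana we can reach Ana, Ben, Cara, Nora, Omar. That is one component of size 5.
The largest has 5 vertices.

5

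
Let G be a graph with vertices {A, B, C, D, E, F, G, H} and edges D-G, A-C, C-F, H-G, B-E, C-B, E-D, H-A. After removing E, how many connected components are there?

1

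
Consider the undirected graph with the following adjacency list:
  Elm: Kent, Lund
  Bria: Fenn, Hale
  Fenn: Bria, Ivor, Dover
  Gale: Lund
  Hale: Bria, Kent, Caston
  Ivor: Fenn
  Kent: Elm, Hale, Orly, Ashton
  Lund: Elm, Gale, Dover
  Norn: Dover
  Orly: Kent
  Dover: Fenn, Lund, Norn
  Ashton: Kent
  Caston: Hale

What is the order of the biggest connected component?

Starting from Elm we can reach Elm, Bria, Fenn, Gale, Hale, Ivor, Kent, Lund, Norn, Orly, Dover, Ashton, Caston. That is one component of size 13.
The largest has 13 vertices.

13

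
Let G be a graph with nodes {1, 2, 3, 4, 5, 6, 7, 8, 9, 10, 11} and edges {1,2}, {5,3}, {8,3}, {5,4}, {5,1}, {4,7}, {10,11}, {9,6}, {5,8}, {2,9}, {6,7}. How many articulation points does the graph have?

1

Removing 5 increases the component count from 2 to 3, so 5 is a cut vertex.
By contrast removing 7 leaves 2 components; it is not a cut vertex. No other vertex is a cut vertex either.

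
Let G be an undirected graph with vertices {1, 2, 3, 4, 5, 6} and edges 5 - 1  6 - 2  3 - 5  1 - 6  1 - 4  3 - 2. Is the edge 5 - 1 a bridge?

After removing 5 - 1, the path 5-3-2-6-1 still connects them, so the edge is not a bridge.

No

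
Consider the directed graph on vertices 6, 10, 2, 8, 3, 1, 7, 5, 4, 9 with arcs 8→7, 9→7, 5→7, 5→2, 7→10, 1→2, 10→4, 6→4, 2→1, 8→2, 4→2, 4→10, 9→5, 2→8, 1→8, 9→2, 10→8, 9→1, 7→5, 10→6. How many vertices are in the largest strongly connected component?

8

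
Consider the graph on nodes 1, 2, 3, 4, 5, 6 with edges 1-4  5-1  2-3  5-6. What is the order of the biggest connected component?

4

Starting from 2 we can reach 2, 3. That is one component of size 2.
Starting from 1 we can reach 1, 4, 5, 6. That is one component of size 4.
The largest has 4 vertices.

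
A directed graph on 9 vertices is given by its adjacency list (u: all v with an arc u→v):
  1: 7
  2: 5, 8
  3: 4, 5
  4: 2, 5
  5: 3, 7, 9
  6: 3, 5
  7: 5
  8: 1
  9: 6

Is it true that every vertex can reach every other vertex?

From 7 we can reach every vertex (1, 2, 3, 4, 5, 6, 7, 8, 9), and every vertex can reach 7 (1, 2, 3, 4, 5, 6, 7, 8, 9). So the whole graph is one strongly connected component.

Yes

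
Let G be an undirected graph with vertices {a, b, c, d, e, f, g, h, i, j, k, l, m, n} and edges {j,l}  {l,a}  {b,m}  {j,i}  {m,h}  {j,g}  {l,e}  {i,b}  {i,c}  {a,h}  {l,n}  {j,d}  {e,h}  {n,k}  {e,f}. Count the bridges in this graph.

6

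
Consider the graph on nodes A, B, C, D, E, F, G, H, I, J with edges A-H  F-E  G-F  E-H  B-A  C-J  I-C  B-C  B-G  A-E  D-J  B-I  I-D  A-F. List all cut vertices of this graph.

Removing B increases the component count from 1 to 2, so B is a cut vertex.
By contrast removing E leaves 1 component; it is not a cut vertex. No other vertex is a cut vertex either.

B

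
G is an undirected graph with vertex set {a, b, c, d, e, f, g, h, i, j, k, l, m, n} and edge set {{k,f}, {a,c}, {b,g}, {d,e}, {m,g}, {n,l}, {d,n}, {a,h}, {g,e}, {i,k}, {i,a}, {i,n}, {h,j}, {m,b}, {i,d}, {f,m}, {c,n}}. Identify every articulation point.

a, h, n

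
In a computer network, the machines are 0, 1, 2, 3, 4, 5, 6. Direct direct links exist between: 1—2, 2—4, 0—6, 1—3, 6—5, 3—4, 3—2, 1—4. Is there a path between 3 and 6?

No

The component containing 3 is {1, 2, 3, 4}, and 6 is not in it.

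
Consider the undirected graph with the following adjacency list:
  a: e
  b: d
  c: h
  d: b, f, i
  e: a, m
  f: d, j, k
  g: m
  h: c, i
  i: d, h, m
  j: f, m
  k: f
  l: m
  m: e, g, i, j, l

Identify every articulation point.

d, e, f, h, i, m

Removing d increases the component count from 1 to 2, so d is a cut vertex.
Removing e increases the component count from 1 to 2, so e is a cut vertex.
Removing f increases the component count from 1 to 2, so f is a cut vertex.
Likewise h, i, m are cut vertices.
By contrast removing g leaves 1 component; it is not a cut vertex. No other vertex is a cut vertex either.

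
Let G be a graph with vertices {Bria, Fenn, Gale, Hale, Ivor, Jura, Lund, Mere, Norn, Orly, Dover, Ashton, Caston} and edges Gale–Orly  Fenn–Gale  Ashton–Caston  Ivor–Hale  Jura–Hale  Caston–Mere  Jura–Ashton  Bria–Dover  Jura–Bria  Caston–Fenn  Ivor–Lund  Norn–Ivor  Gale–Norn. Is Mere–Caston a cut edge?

Yes

Removing Mere–Caston leaves no path between Mere and Caston: the component count goes from 1 to 2. So it is a bridge.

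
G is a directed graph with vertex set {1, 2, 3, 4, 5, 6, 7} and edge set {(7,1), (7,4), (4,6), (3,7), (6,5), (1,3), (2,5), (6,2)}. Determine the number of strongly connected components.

5

{1, 3, 7} are all mutually reachable — one SCC of size 3.
{5} is an SCC by itself.
{4} is an SCC by itself.
{6} is an SCC by itself.
{2} is an SCC by itself.
That gives 5 strongly connected components.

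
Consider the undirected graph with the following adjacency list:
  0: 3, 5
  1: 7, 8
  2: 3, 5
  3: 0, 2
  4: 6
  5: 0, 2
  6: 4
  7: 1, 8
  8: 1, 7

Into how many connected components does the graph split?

Starting from 4 we can reach 4, 6. That is one component of size 2.
Starting from 1 we can reach 1, 7, 8. That is one component of size 3.
Starting from 0 we can reach 0, 2, 3, 5. That is one component of size 4.
Total: 3 components.

3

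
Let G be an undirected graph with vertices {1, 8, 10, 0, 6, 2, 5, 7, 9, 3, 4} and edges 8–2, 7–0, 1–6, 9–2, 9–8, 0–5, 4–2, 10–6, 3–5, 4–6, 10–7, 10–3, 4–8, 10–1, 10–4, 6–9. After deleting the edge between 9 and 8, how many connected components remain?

1

9 and 8 are still connected via 9-2-8, so the component count stays at 1.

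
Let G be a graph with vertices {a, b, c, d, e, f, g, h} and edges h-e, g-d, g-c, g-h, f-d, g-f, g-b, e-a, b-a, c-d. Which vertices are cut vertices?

Removing g increases the component count from 1 to 2, so g is a cut vertex.
By contrast removing c leaves 1 component; it is not a cut vertex. No other vertex is a cut vertex either.

g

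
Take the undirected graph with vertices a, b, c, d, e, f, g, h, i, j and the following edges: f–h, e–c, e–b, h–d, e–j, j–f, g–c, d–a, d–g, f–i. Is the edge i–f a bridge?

Yes

Removing i–f leaves no path between i and f: the component count goes from 1 to 2. So it is a bridge.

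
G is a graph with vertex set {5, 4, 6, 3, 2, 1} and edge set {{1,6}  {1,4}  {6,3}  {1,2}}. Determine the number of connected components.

5 is isolated — a component by itself.
Starting from 1 we can reach 1, 2, 3, 4, 6. That is one component of size 5.
Total: 2 components.

2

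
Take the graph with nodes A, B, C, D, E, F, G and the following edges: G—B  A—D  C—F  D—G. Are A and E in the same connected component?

The component containing A is {A, B, D, G}, and E is not in it.

No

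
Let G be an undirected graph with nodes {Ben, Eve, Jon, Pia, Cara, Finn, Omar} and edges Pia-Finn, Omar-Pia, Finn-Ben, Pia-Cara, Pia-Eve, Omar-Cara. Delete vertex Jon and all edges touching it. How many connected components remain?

1

With Jon gone, the remaining components are: {Ben, Eve, Pia, Cara, Finn, Omar}.
That is 1 component.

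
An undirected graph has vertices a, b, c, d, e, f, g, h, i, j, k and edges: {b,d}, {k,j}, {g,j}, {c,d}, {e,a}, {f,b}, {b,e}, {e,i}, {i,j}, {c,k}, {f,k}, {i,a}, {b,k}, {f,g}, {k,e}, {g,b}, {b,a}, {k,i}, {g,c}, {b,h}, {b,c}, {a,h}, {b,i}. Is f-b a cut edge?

No

After removing f-b, the path f-g-b still connects them, so the edge is not a bridge.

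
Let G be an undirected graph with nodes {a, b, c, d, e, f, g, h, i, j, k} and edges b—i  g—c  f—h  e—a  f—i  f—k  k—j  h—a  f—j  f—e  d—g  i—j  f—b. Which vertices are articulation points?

Removing f increases the component count from 2 to 3, so f is a cut vertex.
Removing g increases the component count from 2 to 3, so g is a cut vertex.
By contrast removing e leaves 2 components; it is not a cut vertex. No other vertex is a cut vertex either.

f, g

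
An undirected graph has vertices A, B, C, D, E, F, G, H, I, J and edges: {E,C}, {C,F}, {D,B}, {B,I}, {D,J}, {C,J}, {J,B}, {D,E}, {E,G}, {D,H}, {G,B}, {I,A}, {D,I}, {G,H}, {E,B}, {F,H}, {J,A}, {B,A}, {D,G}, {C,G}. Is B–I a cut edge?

No

After removing B–I, the path B-D-I still connects them, so the edge is not a bridge.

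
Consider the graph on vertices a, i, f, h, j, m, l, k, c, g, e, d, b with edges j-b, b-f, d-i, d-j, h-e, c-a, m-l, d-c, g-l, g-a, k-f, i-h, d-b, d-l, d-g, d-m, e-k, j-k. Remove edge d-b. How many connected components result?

1

d and b are still connected via d-j-b, so the component count stays at 1.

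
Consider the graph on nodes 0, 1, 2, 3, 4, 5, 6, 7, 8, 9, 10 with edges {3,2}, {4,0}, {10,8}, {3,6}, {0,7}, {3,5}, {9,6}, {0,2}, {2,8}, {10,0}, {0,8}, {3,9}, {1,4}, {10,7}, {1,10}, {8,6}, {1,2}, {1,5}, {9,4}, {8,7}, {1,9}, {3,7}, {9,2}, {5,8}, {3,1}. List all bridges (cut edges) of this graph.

The edges on the cycle 3-1-10-8-6-9-3 are not bridges since each lies on that cycle.
Every edge lies on some cycle, so there are no bridges.

none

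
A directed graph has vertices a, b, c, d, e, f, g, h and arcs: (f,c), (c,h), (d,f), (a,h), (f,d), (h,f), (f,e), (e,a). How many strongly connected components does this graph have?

3

{a, c, d, e, f, h} are all mutually reachable — one SCC of size 6.
{g} is an SCC by itself.
{b} is an SCC by itself.
That gives 3 strongly connected components.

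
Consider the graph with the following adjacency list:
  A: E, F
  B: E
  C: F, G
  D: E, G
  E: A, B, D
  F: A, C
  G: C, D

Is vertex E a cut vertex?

Yes

Deleting E raises the number of components from 1 to 2, so E is a cut vertex.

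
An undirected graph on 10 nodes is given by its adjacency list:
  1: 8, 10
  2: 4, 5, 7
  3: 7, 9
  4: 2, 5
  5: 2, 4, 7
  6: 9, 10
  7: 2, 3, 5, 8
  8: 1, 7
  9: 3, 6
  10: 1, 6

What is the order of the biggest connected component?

10

Starting from 1 we can reach 1, 2, 3, 4, 5, 6, 7, 8, 9, 10. That is one component of size 10.
The largest has 10 vertices.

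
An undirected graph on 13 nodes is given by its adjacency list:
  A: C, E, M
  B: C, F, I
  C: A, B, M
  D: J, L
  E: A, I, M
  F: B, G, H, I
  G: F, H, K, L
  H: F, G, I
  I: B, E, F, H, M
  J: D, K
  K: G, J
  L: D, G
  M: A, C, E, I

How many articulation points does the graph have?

Removing G increases the component count from 1 to 2, so G is a cut vertex.
By contrast removing F leaves 1 component; it is not a cut vertex. No other vertex is a cut vertex either.

1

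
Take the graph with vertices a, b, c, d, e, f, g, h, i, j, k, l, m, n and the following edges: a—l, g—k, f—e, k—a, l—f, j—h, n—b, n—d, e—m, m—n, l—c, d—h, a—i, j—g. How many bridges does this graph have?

The edges on the cycle j-g-k-a-l-f-e-m-n-d-h-j are not bridges since each lies on that cycle.
But removing a—i disconnects a from i; removing n—b disconnects n from b; removing l—c disconnects l from c — these are bridges.
That makes 3 bridges.

3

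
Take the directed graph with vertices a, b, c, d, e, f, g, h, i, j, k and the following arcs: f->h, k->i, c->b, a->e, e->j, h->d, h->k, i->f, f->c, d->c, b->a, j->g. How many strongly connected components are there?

{f, h, i, k} are all mutually reachable — one SCC of size 4.
{a} is an SCC by itself.
{b} is an SCC by itself.
{c} is an SCC by itself.
{g} is an SCC by itself.
(and 3 more singleton SCCs)
That gives 8 strongly connected components.

8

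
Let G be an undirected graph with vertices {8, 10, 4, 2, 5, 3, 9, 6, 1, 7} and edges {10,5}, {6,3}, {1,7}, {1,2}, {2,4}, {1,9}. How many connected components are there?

8 is isolated — a component by itself.
Starting from 3 we can reach 3, 6. That is one component of size 2.
Starting from 5 we can reach 5, 10. That is one component of size 2.
Starting from 1 we can reach 1, 2, 4, 7, 9. That is one component of size 5.
Total: 4 components.

4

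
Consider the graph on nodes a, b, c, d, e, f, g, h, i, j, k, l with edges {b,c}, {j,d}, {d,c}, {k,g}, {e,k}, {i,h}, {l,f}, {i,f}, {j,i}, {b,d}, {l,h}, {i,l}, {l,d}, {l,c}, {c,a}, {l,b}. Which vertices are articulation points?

Removing c increases the component count from 2 to 3, so c is a cut vertex.
Removing k increases the component count from 2 to 3, so k is a cut vertex.
By contrast removing i leaves 2 components; it is not a cut vertex. No other vertex is a cut vertex either.

c, k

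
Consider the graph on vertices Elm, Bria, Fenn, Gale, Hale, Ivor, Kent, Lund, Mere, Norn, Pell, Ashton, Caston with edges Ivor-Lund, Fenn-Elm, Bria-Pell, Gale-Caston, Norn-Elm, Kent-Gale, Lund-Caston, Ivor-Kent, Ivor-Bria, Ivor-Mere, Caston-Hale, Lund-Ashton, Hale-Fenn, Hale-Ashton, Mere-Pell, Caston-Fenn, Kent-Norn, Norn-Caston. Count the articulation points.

Removing Ivor increases the component count from 1 to 2, so Ivor is a cut vertex.
By contrast removing Kent leaves 1 component; it is not a cut vertex. No other vertex is a cut vertex either.

1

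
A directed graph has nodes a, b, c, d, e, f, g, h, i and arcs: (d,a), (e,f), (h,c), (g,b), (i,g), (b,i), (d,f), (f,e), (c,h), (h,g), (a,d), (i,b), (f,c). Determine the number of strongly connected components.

{b, g, i} are all mutually reachable — one SCC of size 3.
{c, h} are all mutually reachable — one SCC of size 2.
{a, d} are all mutually reachable — one SCC of size 2.
{e, f} are all mutually reachable — one SCC of size 2.
That gives 4 strongly connected components.

4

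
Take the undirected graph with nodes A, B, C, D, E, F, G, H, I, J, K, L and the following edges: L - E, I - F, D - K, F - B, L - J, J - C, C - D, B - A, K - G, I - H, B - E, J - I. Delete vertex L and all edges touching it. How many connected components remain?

1

With L gone, the remaining components are: {A, B, C, D, E, F, G, H, I, J, K}.
That is 1 component.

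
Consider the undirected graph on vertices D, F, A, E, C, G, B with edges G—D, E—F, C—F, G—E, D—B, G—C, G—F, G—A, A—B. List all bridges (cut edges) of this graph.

none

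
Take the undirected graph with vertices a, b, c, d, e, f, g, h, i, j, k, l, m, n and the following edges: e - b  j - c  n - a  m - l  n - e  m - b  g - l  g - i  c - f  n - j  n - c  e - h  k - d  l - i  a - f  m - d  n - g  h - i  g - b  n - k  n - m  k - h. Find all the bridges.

The edges on the cycle n-k-d-m-n are not bridges since each lies on that cycle.
Every edge lies on some cycle, so there are no bridges.

none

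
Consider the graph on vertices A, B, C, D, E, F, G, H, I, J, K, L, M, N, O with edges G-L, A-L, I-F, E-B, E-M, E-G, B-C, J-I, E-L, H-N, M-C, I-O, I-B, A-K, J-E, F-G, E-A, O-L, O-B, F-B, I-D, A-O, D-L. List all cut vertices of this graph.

A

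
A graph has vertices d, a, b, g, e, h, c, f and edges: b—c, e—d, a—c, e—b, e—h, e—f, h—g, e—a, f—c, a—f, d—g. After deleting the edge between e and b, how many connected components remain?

1

e and b are still connected via e-a-c-b, so the component count stays at 1.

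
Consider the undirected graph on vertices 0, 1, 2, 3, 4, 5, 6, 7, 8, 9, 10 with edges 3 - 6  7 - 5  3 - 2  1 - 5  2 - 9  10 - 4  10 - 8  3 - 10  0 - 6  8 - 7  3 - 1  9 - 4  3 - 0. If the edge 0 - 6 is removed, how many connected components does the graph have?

0 and 6 are still connected via 0-3-6, so the component count stays at 1.

1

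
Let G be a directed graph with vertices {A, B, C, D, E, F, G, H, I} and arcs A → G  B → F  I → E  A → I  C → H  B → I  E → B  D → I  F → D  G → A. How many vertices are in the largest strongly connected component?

{B, D, E, F, I} are all mutually reachable — one SCC of size 5.
{A, G} are all mutually reachable — one SCC of size 2.
{C} is an SCC by itself.
{H} is an SCC by itself.
The largest has 5 vertices.

5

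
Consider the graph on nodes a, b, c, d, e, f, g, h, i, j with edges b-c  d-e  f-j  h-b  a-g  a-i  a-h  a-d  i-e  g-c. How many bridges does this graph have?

1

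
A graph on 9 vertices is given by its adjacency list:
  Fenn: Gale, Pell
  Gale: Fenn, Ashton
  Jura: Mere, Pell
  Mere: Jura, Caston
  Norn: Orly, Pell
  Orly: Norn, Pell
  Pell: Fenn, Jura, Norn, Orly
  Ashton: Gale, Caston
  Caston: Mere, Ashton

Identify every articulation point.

Pell

Removing Pell increases the component count from 1 to 2, so Pell is a cut vertex.
By contrast removing Caston leaves 1 component; it is not a cut vertex. No other vertex is a cut vertex either.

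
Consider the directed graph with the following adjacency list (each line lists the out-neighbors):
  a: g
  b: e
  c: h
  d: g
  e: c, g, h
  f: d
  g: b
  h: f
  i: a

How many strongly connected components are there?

{b, c, d, e, f, g, h} are all mutually reachable — one SCC of size 7.
{a} is an SCC by itself.
{i} is an SCC by itself.
That gives 3 strongly connected components.

3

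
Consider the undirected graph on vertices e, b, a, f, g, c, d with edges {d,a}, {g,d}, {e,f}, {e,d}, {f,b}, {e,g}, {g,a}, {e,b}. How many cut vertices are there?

1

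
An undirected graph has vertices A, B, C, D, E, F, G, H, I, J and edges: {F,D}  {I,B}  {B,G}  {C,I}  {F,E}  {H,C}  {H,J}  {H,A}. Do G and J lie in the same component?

From G we can reach A, B, C, G, H, I, J, which includes J.

Yes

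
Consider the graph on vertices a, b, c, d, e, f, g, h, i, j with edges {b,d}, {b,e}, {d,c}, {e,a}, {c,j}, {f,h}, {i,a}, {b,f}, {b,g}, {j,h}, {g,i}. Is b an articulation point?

Deleting b raises the number of components from 1 to 2, so b is a cut vertex.

Yes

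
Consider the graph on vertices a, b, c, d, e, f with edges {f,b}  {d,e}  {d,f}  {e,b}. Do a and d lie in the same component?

The component containing a is {a}, and d is not in it.

No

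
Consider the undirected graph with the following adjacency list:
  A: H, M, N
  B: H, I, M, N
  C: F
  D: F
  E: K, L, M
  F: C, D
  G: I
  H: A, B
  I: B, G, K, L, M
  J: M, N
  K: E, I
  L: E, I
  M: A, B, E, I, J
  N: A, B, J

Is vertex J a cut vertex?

Deleting J leaves 2 components (was 2), so J is not a cut vertex.

No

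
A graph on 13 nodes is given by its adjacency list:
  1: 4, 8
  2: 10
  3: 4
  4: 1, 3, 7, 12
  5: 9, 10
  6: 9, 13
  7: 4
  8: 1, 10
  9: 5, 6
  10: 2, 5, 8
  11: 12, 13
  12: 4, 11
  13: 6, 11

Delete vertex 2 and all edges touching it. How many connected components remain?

With 2 gone, the remaining components are: {1, 3, 4, 5, 6, 7, 8, 9, 10, 11, 12, 13}.
That is 1 component.

1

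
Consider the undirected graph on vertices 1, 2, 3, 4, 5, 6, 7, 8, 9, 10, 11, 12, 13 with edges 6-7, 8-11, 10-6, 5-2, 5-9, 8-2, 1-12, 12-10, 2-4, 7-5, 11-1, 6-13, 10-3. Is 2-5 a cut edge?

After removing 2-5, the path 2-8-11-1-12-10-6-7-5 still connects them, so the edge is not a bridge.

No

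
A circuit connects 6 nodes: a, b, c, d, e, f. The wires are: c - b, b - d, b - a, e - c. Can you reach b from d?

From d we can reach a, b, c, d, e, which includes b.

Yes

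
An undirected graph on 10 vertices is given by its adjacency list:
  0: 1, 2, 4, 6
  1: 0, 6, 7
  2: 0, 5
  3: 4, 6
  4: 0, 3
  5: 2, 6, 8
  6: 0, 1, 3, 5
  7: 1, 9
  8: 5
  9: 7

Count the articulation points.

Removing 1 increases the component count from 1 to 2, so 1 is a cut vertex.
Removing 5 increases the component count from 1 to 2, so 5 is a cut vertex.
Removing 7 increases the component count from 1 to 2, so 7 is a cut vertex.
By contrast removing 8 leaves 1 component; it is not a cut vertex. No other vertex is a cut vertex either.

3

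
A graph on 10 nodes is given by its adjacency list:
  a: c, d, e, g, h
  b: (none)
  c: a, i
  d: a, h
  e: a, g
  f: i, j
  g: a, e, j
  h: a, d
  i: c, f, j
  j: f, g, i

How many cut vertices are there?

Removing a increases the component count from 2 to 3, so a is a cut vertex.
By contrast removing h leaves 2 components; it is not a cut vertex. No other vertex is a cut vertex either.

1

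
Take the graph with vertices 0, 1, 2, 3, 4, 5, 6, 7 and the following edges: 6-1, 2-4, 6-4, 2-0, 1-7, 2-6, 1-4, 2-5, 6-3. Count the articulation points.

Removing 1 increases the component count from 1 to 2, so 1 is a cut vertex.
Removing 2 increases the component count from 1 to 3, so 2 is a cut vertex.
Removing 6 increases the component count from 1 to 2, so 6 is a cut vertex.
By contrast removing 7 leaves 1 component; it is not a cut vertex. No other vertex is a cut vertex either.

3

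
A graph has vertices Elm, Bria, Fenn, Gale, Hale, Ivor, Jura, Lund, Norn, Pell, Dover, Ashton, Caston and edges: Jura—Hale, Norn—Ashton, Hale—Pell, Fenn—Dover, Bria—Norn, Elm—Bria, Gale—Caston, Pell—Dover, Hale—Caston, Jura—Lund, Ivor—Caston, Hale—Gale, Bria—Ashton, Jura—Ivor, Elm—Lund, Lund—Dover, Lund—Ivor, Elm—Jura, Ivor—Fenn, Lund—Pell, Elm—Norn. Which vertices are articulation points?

Elm

Removing Elm increases the component count from 1 to 2, so Elm is a cut vertex.
By contrast removing Pell leaves 1 component; it is not a cut vertex. No other vertex is a cut vertex either.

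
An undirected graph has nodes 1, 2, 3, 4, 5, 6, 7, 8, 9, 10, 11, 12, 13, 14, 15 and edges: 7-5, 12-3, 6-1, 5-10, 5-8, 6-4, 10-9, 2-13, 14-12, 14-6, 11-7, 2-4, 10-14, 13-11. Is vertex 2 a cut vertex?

No

Deleting 2 leaves 2 components (was 2), so 2 is not a cut vertex.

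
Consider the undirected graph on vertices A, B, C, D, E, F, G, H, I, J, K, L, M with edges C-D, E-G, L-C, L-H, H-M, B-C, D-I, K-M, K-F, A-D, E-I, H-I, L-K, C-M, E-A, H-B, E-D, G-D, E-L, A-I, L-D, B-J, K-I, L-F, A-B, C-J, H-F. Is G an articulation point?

No

Deleting G leaves 1 component (was 1) (its neighbors D, E remain connected to each other), so G is not a cut vertex.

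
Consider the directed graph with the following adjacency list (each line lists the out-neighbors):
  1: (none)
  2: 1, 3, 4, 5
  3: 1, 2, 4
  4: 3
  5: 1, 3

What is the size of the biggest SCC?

4

{2, 3, 4, 5} are all mutually reachable — one SCC of size 4.
{1} is an SCC by itself.
The largest has 4 vertices.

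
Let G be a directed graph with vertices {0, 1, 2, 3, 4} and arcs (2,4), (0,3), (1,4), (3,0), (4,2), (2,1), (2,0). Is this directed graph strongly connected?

No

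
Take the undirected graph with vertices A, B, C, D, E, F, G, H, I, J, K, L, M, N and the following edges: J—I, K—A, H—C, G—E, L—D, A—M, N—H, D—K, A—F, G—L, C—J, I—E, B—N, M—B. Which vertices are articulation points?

Removing A increases the component count from 1 to 2, so A is a cut vertex.
By contrast removing K leaves 1 component; it is not a cut vertex. No other vertex is a cut vertex either.

A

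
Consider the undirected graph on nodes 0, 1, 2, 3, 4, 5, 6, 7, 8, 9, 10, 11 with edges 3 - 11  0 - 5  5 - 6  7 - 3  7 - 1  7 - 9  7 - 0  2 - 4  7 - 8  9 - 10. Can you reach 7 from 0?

Yes

From 0 we can reach 0, 1, 3, 5, 6, 7, 8, 9, 10, 11, which includes 7.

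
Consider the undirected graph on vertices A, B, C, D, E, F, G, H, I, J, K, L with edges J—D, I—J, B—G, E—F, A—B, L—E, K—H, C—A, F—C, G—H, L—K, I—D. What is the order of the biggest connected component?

9

Starting from D we can reach D, I, J. That is one component of size 3.
Starting from A we can reach A, B, C, E, F, G, H, K, L. That is one component of size 9.
The largest has 9 vertices.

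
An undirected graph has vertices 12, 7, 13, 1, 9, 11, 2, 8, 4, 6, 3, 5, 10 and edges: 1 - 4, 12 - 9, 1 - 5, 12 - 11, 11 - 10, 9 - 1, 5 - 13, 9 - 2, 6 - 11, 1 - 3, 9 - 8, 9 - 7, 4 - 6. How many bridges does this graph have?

7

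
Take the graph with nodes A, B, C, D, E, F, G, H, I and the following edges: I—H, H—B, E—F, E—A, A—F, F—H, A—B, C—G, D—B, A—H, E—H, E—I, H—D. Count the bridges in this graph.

1

The edges on the cycle H-D-B-H are not bridges since each lies on that cycle.
But removing G—C disconnects G from C — this is a bridge.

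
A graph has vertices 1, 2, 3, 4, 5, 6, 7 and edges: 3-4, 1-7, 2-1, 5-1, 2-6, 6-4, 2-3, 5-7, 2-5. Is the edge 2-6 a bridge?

No

After removing 2-6, the path 2-3-4-6 still connects them, so the edge is not a bridge.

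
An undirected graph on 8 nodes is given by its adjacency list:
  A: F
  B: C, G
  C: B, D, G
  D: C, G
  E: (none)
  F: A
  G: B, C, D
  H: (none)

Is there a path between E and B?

The component containing E is {E}, and B is not in it.

No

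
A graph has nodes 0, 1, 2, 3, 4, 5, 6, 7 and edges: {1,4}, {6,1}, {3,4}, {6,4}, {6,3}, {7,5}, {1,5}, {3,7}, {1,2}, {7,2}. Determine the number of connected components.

0 is isolated — a component by itself.
Starting from 1 we can reach 1, 2, 3, 4, 5, 6, 7. That is one component of size 7.
Total: 2 components.

2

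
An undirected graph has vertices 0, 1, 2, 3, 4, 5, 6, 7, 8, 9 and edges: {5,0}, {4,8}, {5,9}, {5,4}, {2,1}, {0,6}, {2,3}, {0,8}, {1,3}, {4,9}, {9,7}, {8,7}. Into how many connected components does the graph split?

2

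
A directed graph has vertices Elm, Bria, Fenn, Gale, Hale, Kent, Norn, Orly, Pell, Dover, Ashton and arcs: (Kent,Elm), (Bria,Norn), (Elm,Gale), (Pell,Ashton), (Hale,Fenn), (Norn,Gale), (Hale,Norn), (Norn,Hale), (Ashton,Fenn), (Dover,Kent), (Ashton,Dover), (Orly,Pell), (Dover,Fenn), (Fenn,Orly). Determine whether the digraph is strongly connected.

There is no directed path from Pell to Bria, so the graph is not strongly connected.

No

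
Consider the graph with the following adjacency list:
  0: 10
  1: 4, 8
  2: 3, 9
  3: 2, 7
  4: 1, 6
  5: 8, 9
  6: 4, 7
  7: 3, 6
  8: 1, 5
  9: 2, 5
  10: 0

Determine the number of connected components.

2

Starting from 0 we can reach 0, 10. That is one component of size 2.
Starting from 1 we can reach 1, 2, 3, 4, 5, 6, 7, 8, 9. That is one component of size 9.
Total: 2 components.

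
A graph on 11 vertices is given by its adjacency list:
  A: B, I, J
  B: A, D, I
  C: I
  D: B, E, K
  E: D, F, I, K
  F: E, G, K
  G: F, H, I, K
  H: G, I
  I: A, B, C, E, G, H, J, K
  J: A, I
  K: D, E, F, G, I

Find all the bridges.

The edges on the cycle I-E-D-B-I are not bridges since each lies on that cycle.
But removing C-I disconnects C from I — this is a bridge.

C-I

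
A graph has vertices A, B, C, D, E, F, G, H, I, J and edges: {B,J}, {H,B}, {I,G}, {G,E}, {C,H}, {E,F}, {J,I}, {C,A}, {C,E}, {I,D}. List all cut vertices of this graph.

C, E, I

Removing C increases the component count from 1 to 2, so C is a cut vertex.
Removing E increases the component count from 1 to 2, so E is a cut vertex.
Removing I increases the component count from 1 to 2, so I is a cut vertex.
By contrast removing F leaves 1 component; it is not a cut vertex. No other vertex is a cut vertex either.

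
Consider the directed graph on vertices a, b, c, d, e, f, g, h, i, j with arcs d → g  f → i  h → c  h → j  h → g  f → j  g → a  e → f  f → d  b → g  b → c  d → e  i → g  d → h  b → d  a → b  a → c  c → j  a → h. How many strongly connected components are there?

3

{a, b, d, e, f, g, h, i} are all mutually reachable — one SCC of size 8.
{c} is an SCC by itself.
{j} is an SCC by itself.
That gives 3 strongly connected components.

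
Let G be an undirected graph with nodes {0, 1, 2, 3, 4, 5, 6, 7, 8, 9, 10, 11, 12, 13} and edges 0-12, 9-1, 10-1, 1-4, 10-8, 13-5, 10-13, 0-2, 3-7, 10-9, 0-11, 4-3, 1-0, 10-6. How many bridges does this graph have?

11

The edges on the cycle 10-9-1-10 are not bridges since each lies on that cycle.
But removing 7-3 disconnects 7 from 3; removing 1-0 disconnects 1 from 0; removing 10-13 disconnects 10 from 13; removing 0-11 disconnects 0 from 11 — these are bridges.
In total 11 edges are bridges.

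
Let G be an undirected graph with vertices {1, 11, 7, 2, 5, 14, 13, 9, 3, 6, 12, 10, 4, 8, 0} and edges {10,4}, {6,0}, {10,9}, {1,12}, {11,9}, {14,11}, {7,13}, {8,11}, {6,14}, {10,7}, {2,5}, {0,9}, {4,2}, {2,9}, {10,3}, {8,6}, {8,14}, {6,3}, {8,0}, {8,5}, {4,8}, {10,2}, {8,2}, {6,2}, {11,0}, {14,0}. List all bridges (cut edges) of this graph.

1-12, 10-7, 13-7

The edges on the cycle 10-4-8-6-3-10 are not bridges since each lies on that cycle.
But removing 1 - 12 disconnects 1 from 12; removing 7 - 13 disconnects 7 from 13; removing 10 - 7 disconnects 10 from 7 — these are bridges.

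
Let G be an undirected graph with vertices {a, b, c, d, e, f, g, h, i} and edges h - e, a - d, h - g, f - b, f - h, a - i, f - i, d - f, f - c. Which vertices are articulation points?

Removing f increases the component count from 1 to 4, so f is a cut vertex.
Removing h increases the component count from 1 to 3, so h is a cut vertex.
By contrast removing e leaves 1 component; it is not a cut vertex. No other vertex is a cut vertex either.

f, h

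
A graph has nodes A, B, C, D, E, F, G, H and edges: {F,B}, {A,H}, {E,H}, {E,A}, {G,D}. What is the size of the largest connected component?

C is isolated — a component by itself.
Starting from D we can reach D, G. That is one component of size 2.
Starting from B we can reach B, F. That is one component of size 2.
Starting from A we can reach A, E, H. That is one component of size 3.
The largest has 3 vertices.

3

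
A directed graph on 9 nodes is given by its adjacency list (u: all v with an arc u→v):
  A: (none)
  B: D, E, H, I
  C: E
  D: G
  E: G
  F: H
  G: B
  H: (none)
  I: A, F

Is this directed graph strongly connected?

No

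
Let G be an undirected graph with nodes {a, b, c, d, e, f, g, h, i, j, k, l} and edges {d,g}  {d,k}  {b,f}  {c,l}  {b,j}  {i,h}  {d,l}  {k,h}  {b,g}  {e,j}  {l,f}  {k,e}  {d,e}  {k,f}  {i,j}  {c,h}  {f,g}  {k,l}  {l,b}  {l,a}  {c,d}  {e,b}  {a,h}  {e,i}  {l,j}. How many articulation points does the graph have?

Removing f, for instance, still leaves 1 component. No single vertex removal increases the component count — the graph has no articulation points.

0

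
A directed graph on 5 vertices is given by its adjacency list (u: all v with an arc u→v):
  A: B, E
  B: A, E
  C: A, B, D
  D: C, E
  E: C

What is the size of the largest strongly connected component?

5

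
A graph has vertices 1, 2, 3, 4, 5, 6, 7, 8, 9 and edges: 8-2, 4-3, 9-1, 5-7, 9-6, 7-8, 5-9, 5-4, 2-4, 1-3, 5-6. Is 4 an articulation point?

Deleting 4 leaves 1 component (was 1) (its neighbors 2, 3, 5 remain connected to each other), so 4 is not a cut vertex.

No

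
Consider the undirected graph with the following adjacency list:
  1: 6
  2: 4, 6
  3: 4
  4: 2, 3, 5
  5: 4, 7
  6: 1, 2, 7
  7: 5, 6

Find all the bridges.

1-6, 3-4

The edges on the cycle 7-6-2-4-5-7 are not bridges since each lies on that cycle.
But removing 4-3 disconnects 4 from 3; removing 6-1 disconnects 6 from 1 — these are bridges.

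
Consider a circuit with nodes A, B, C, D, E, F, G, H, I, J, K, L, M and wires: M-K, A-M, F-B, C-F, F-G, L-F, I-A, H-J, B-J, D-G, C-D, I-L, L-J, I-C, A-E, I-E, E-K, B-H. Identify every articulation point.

Removing I increases the component count from 1 to 2, so I is a cut vertex.
By contrast removing A leaves 1 component; it is not a cut vertex. No other vertex is a cut vertex either.

I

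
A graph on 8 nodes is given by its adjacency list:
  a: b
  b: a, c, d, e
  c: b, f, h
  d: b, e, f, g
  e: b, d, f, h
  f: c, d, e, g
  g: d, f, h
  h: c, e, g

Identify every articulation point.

b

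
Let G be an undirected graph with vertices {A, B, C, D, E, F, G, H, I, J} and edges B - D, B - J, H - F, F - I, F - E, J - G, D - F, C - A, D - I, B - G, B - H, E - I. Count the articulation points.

Removing B increases the component count from 2 to 3, so B is a cut vertex.
By contrast removing A leaves 2 components; it is not a cut vertex. No other vertex is a cut vertex either.

1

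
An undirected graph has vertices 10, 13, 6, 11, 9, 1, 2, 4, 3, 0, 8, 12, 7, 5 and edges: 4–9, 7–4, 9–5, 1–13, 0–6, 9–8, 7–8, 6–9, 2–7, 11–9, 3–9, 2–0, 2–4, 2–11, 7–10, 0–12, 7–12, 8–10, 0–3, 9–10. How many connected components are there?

Starting from 1 we can reach 1, 13. That is one component of size 2.
Starting from 0 we can reach 0, 2, 3, 4, 5, 6, 7, 8, 9, 10, 11, 12. That is one component of size 12.
Total: 2 components.

2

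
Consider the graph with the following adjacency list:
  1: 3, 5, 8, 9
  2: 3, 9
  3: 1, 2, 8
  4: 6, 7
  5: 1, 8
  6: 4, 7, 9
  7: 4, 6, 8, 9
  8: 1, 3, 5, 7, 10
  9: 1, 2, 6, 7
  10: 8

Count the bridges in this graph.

The edges on the cycle 7-4-6-7 are not bridges since each lies on that cycle.
But removing 8-10 disconnects 8 from 10 — this is a bridge.

1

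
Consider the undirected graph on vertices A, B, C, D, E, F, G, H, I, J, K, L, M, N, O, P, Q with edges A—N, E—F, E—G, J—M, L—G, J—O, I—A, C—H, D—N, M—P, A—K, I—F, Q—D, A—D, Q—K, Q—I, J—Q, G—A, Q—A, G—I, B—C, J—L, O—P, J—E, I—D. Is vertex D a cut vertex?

No

Deleting D leaves 2 components (was 2), so D is not a cut vertex.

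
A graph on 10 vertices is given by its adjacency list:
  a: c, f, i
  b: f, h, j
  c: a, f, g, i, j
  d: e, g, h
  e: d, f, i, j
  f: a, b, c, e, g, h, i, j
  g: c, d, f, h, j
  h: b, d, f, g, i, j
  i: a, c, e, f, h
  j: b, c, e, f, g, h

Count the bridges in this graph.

0

The edges on the cycle g-d-e-i-h-j-g are not bridges since each lies on that cycle.
Every edge lies on some cycle, so there are no bridges.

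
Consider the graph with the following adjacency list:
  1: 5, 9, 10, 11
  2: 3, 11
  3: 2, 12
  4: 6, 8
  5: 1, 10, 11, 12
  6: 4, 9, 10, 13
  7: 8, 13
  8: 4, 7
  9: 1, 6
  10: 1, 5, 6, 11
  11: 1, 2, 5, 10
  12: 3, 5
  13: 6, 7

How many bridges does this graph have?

0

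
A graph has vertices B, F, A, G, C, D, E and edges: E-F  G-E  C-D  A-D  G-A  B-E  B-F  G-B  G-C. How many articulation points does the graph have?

Removing G increases the component count from 1 to 2, so G is a cut vertex.
By contrast removing B leaves 1 component; it is not a cut vertex. No other vertex is a cut vertex either.

1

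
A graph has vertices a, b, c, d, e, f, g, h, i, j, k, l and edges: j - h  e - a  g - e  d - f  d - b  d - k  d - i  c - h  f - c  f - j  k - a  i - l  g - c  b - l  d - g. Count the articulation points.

1

Removing d increases the component count from 1 to 2, so d is a cut vertex.
By contrast removing e leaves 1 component; it is not a cut vertex. No other vertex is a cut vertex either.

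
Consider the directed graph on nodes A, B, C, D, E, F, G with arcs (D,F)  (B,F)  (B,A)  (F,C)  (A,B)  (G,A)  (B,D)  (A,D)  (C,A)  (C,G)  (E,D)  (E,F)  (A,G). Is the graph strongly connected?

There is no directed path from C to E, so the graph is not strongly connected.

No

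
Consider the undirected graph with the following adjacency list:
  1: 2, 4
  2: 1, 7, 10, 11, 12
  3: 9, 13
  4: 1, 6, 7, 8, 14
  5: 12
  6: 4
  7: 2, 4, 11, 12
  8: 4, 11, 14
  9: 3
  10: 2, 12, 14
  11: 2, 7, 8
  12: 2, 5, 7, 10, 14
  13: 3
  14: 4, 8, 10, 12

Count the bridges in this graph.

The edges on the cycle 14-8-4-1-2-12-10-14 are not bridges since each lies on that cycle.
But removing 5-12 disconnects 5 from 12; removing 3-9 disconnects 3 from 9; removing 4-6 disconnects 4 from 6; removing 13-3 disconnects 13 from 3 — these are bridges.
That makes 4 bridges.

4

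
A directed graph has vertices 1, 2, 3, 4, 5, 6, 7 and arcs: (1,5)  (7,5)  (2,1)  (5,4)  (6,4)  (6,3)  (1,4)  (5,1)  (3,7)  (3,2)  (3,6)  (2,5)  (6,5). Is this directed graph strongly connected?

There is no directed path from 2 to 6, so the graph is not strongly connected.

No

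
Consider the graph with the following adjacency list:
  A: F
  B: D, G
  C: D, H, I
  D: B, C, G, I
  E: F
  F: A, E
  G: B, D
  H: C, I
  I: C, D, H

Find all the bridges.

A-F, E-F

The edges on the cycle D-G-B-D are not bridges since each lies on that cycle.
But removing A-F disconnects A from F; removing E-F disconnects E from F — these are bridges.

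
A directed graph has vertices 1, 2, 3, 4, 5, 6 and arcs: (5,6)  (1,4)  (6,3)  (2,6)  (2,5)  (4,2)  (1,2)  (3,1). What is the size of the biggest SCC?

{1, 2, 3, 4, 5, 6} are all mutually reachable — one SCC of size 6.
The largest has 6 vertices.

6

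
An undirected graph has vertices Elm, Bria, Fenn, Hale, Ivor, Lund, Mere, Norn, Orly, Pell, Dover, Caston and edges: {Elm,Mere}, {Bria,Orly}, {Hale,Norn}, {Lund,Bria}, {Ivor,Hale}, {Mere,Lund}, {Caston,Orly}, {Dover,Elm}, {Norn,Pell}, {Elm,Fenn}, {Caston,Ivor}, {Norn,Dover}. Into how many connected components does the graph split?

1

Starting from Elm we can reach Elm, Bria, Fenn, Hale, Ivor, Lund, Mere, Norn, Orly, Pell, Dover, Caston. That is one component of size 12.
Total: 1 component.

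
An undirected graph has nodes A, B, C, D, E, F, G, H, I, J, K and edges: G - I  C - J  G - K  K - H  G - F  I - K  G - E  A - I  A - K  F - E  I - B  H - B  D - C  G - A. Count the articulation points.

2

Removing C increases the component count from 2 to 3, so C is a cut vertex.
Removing G increases the component count from 2 to 3, so G is a cut vertex.
By contrast removing H leaves 2 components; it is not a cut vertex. No other vertex is a cut vertex either.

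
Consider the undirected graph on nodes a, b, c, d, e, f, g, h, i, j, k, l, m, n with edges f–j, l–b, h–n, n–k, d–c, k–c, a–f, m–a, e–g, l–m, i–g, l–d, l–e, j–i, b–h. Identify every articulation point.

l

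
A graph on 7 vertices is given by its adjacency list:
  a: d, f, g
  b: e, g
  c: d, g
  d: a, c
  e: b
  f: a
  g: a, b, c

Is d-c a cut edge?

No

After removing d-c, the path d-a-g-c still connects them, so the edge is not a bridge.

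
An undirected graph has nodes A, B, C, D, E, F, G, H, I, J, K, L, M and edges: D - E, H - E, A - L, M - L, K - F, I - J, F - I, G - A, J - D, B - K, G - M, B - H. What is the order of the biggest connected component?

C is isolated — a component by itself.
Starting from A we can reach A, G, L, M. That is one component of size 4.
Starting from B we can reach B, D, E, F, H, I, J, K. That is one component of size 8.
The largest has 8 vertices.

8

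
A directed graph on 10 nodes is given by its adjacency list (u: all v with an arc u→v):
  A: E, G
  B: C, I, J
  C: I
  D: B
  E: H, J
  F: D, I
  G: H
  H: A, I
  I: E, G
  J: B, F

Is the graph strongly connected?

Yes

From B we can reach every vertex (A, B, C, D, E, F, G, H, I, J), and every vertex can reach B (A, B, C, D, E, F, G, H, I, J). So the whole graph is one strongly connected component.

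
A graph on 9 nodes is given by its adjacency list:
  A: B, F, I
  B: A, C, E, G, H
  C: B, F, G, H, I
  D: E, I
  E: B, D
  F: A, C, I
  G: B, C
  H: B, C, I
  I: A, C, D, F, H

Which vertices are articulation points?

Removing H, for instance, still leaves 1 component. No single vertex removal increases the component count — the graph has no articulation points.

none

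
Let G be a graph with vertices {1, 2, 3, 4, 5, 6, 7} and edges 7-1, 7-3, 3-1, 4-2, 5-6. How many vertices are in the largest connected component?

Starting from 2 we can reach 2, 4. That is one component of size 2.
Starting from 5 we can reach 5, 6. That is one component of size 2.
Starting from 1 we can reach 1, 3, 7. That is one component of size 3.
The largest has 3 vertices.

3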